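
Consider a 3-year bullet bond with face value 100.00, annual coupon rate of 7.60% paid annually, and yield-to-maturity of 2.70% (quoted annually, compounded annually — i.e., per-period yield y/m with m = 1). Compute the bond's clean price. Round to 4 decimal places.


Answer: Price = 113.9405

Derivation:
Coupon per period c = face * coupon_rate / m = 7.600000
Periods per year m = 1; per-period yield y/m = 0.027000
Number of cashflows N = 3
Cashflows (t years, CF_t, discount factor 1/(1+y/m)^(m*t), PV):
  t = 1.0000: CF_t = 7.600000, DF = 0.973710, PV = 7.400195
  t = 2.0000: CF_t = 7.600000, DF = 0.948111, PV = 7.205642
  t = 3.0000: CF_t = 107.600000, DF = 0.923185, PV = 99.334690
Price P = sum_t PV_t = 113.940527


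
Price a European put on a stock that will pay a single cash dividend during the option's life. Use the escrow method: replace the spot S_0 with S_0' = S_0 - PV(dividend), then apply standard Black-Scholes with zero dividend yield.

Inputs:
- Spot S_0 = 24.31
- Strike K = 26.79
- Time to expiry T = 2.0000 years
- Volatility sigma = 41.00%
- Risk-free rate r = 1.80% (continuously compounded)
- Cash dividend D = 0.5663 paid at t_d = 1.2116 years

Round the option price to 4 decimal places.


Answer: Price = 6.7584

Derivation:
PV(D) = D * exp(-r * t_d) = 0.5663 * 0.97842729 = 0.55408338
S_0' = S_0 - PV(D) = 24.3100 - 0.55408338 = 23.75591662
d1 = (ln(S_0'/K) + (r + sigma^2/2)*T) / (sigma*sqrt(T)) = 0.14470326
d2 = d1 - sigma*sqrt(T) = -0.43512430
exp(-rT) = 0.96464029
N(-d1) = 0.44247258; N(-d2) = 0.66826390
P = K * exp(-rT) * N(-d2) - S_0' * N(-d1) = 26.7900 * 0.96464029 * 0.66826390 - 23.75591662 * 0.44247258 = 6.7584


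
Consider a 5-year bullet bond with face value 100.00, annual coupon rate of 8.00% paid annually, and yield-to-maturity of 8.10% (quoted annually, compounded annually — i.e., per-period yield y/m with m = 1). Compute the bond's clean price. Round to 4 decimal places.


Coupon per period c = face * coupon_rate / m = 8.000000
Periods per year m = 1; per-period yield y/m = 0.081000
Number of cashflows N = 5
Cashflows (t years, CF_t, discount factor 1/(1+y/m)^(m*t), PV):
  t = 1.0000: CF_t = 8.000000, DF = 0.925069, PV = 7.400555
  t = 2.0000: CF_t = 8.000000, DF = 0.855753, PV = 6.846027
  t = 3.0000: CF_t = 8.000000, DF = 0.791631, PV = 6.333050
  t = 4.0000: CF_t = 8.000000, DF = 0.732314, PV = 5.858510
  t = 5.0000: CF_t = 108.000000, DF = 0.677441, PV = 73.163637
Price P = sum_t PV_t = 99.601779

Answer: Price = 99.6018


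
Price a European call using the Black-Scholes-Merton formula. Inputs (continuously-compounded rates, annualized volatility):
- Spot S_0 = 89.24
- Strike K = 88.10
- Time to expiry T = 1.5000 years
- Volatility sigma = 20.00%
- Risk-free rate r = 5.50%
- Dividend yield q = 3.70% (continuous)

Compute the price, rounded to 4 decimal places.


d1 = (ln(S/K) + (r - q + 0.5*sigma^2) * T) / (sigma * sqrt(T)) = 0.28518934
d2 = d1 - sigma * sqrt(T) = 0.04024037
exp(-rT) = 0.92081144; exp(-qT) = 0.94601202
C = S_0 * exp(-qT) * N(d1) - K * exp(-rT) * N(d2)
N(d1) = 0.61225046; N(d2) = 0.51604925
C = 89.2400 * 0.94601202 * 0.61225046 - 88.1000 * 0.92081144 * 0.51604925 = 9.8238

Answer: Price = 9.8238


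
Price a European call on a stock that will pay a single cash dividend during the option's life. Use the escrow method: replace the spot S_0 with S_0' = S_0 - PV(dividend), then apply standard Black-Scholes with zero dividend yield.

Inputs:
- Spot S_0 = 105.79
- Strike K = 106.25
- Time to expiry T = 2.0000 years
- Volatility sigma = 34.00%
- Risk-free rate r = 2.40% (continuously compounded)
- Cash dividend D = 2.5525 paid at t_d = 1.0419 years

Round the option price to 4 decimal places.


PV(D) = D * exp(-r * t_d) = 2.5525 * 0.97530445 = 2.48946461
S_0' = S_0 - PV(D) = 105.7900 - 2.48946461 = 103.30053539
d1 = (ln(S_0'/K) + (r + sigma^2/2)*T) / (sigma*sqrt(T)) = 0.28169419
d2 = d1 - sigma*sqrt(T) = -0.19913842
exp(-rT) = 0.95313379
N(d1) = 0.61091099; N(d2) = 0.42107723
C = S_0' * N(d1) - K * exp(-rT) * N(d2) = 103.30053539 * 0.61091099 - 106.2500 * 0.95313379 * 0.42107723 = 20.4647

Answer: Price = 20.4647


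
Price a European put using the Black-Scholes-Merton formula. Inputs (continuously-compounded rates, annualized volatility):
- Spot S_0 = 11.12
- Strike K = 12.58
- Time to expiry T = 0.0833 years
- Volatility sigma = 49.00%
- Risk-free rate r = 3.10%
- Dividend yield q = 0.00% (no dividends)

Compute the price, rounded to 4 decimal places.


Answer: Price = 1.6097

Derivation:
d1 = (ln(S/K) + (r - q + 0.5*sigma^2) * T) / (sigma * sqrt(T)) = -0.78332995
d2 = d1 - sigma * sqrt(T) = -0.92475247
exp(-rT) = 0.99742103; exp(-qT) = 1.00000000
P = K * exp(-rT) * N(-d2) - S_0 * exp(-qT) * N(-d1)
N(-d1) = 0.78328331; N(-d2) = 0.82245266
P = 12.5800 * 0.99742103 * 0.82245266 - 11.1200 * 1.00000000 * 0.78328331 = 1.6097


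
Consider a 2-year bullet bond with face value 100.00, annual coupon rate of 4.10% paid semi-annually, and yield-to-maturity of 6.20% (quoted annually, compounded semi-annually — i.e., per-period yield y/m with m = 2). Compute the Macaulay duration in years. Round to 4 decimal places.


Answer: Macaulay duration = 1.9392 years

Derivation:
Coupon per period c = face * coupon_rate / m = 2.050000
Periods per year m = 2; per-period yield y/m = 0.031000
Number of cashflows N = 4
Cashflows (t years, CF_t, discount factor 1/(1+y/m)^(m*t), PV):
  t = 0.5000: CF_t = 2.050000, DF = 0.969932, PV = 1.988361
  t = 1.0000: CF_t = 2.050000, DF = 0.940768, PV = 1.928575
  t = 1.5000: CF_t = 2.050000, DF = 0.912481, PV = 1.870587
  t = 2.0000: CF_t = 102.050000, DF = 0.885045, PV = 90.318839
Price P = sum_t PV_t = 96.106362
Macaulay numerator sum_t t * PV_t:
  t * PV_t at t = 0.5000: 0.994180
  t * PV_t at t = 1.0000: 1.928575
  t * PV_t at t = 1.5000: 2.805880
  t * PV_t at t = 2.0000: 180.637679
Macaulay duration D = (sum_t t * PV_t) / P = 186.366314 / 96.106362 = 1.939167


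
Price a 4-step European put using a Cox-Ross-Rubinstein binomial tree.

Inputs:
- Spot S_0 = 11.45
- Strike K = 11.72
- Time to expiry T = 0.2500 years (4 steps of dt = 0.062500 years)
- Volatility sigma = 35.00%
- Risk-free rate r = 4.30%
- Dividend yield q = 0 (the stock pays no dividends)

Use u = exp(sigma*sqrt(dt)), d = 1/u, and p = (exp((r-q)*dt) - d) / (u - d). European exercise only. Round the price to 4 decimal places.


Answer: Price = V(0,0) = 0.8729

Derivation:
dt = T/N = 0.062500
u = exp(sigma*sqrt(dt)) = 1.091442; d = 1/u = 0.916219
p = (exp((r-q)*dt) - d) / (u - d) = 0.493497
Discount per step: exp(-r*dt) = 0.997316
Stock lattice S(k, i) with i counting down-moves:
  k=0: S(0,0) = 11.4500
  k=1: S(1,0) = 12.4970; S(1,1) = 10.4907
  k=2: S(2,0) = 13.6398; S(2,1) = 11.4500; S(2,2) = 9.6118
  k=3: S(3,0) = 14.8870; S(3,1) = 12.4970; S(3,2) = 10.4907; S(3,3) = 8.8065
  k=4: S(4,0) = 16.2483; S(4,1) = 13.6398; S(4,2) = 11.4500; S(4,3) = 9.6118; S(4,4) = 8.0687
Terminal payoffs V(N, i) = max(K - S_T, 0):
  V(4,0) = 0.000000; V(4,1) = 0.000000; V(4,2) = 0.270000; V(4,3) = 2.108217; V(4,4) = 3.651321
Backward induction: V(k, i) = exp(-r*dt) * [p * V(k+1, i) + (1-p) * V(k+1, i+1)].
  V(3,0) = exp(-r*dt) * [p*0.000000 + (1-p)*0.000000] = 0.000000
  V(3,1) = exp(-r*dt) * [p*0.000000 + (1-p)*0.270000] = 0.136389
  V(3,2) = exp(-r*dt) * [p*0.270000 + (1-p)*2.108217] = 1.197839
  V(3,3) = exp(-r*dt) * [p*2.108217 + (1-p)*3.651321] = 2.882048
  V(2,0) = exp(-r*dt) * [p*0.000000 + (1-p)*0.136389] = 0.068896
  V(2,1) = exp(-r*dt) * [p*0.136389 + (1-p)*1.197839] = 0.672207
  V(2,2) = exp(-r*dt) * [p*1.197839 + (1-p)*2.882048] = 2.045391
  V(1,0) = exp(-r*dt) * [p*0.068896 + (1-p)*0.672207] = 0.373470
  V(1,1) = exp(-r*dt) * [p*0.672207 + (1-p)*2.045391] = 1.364058
  V(0,0) = exp(-r*dt) * [p*0.373470 + (1-p)*1.364058] = 0.872857


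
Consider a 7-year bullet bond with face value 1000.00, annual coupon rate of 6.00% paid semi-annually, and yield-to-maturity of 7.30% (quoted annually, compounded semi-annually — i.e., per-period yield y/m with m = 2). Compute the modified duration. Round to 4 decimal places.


Coupon per period c = face * coupon_rate / m = 30.000000
Periods per year m = 2; per-period yield y/m = 0.036500
Number of cashflows N = 14
Cashflows (t years, CF_t, discount factor 1/(1+y/m)^(m*t), PV):
  t = 0.5000: CF_t = 30.000000, DF = 0.964785, PV = 28.943560
  t = 1.0000: CF_t = 30.000000, DF = 0.930811, PV = 27.924322
  t = 1.5000: CF_t = 30.000000, DF = 0.898033, PV = 26.940977
  t = 2.0000: CF_t = 30.000000, DF = 0.866409, PV = 25.992259
  t = 2.5000: CF_t = 30.000000, DF = 0.835898, PV = 25.076950
  t = 3.0000: CF_t = 30.000000, DF = 0.806462, PV = 24.193874
  t = 3.5000: CF_t = 30.000000, DF = 0.778063, PV = 23.341895
  t = 4.0000: CF_t = 30.000000, DF = 0.750664, PV = 22.519918
  t = 4.5000: CF_t = 30.000000, DF = 0.724230, PV = 21.726887
  t = 5.0000: CF_t = 30.000000, DF = 0.698726, PV = 20.961782
  t = 5.5000: CF_t = 30.000000, DF = 0.674121, PV = 20.223619
  t = 6.0000: CF_t = 30.000000, DF = 0.650382, PV = 19.511451
  t = 6.5000: CF_t = 30.000000, DF = 0.627479, PV = 18.824362
  t = 7.0000: CF_t = 1030.000000, DF = 0.605382, PV = 623.543756
Price P = sum_t PV_t = 929.725613
First compute Macaulay numerator sum_t t * PV_t:
  t * PV_t at t = 0.5000: 14.471780
  t * PV_t at t = 1.0000: 27.924322
  t * PV_t at t = 1.5000: 40.411465
  t * PV_t at t = 2.0000: 51.984518
  t * PV_t at t = 2.5000: 62.692376
  t * PV_t at t = 3.0000: 72.581622
  t * PV_t at t = 3.5000: 81.696632
  t * PV_t at t = 4.0000: 90.079672
  t * PV_t at t = 4.5000: 97.770990
  t * PV_t at t = 5.0000: 104.808908
  t * PV_t at t = 5.5000: 111.229907
  t * PV_t at t = 6.0000: 117.068709
  t * PV_t at t = 6.5000: 122.358354
  t * PV_t at t = 7.0000: 4364.806292
Macaulay duration D = 5359.885547 / 929.725613 = 5.765019
Modified duration = D / (1 + y/m) = 5.765019 / (1 + 0.036500) = 5.562006

Answer: Modified duration = 5.5620


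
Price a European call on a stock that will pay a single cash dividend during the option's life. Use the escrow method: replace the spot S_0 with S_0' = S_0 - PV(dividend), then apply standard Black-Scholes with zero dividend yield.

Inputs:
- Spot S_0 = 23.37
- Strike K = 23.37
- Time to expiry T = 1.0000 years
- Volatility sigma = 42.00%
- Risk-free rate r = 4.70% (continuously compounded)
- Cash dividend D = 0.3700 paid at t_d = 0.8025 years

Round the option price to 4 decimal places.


PV(D) = D * exp(-r * t_d) = 0.3700 * 0.96298495 = 0.35630443
S_0' = S_0 - PV(D) = 23.3700 - 0.35630443 = 23.01369557
d1 = (ln(S_0'/K) + (r + sigma^2/2)*T) / (sigma*sqrt(T)) = 0.28532464
d2 = d1 - sigma*sqrt(T) = -0.13467536
exp(-rT) = 0.95408740
N(d1) = 0.61230228; N(d2) = 0.44643428
C = S_0' * N(d1) - K * exp(-rT) * N(d2) = 23.01369557 * 0.61230228 - 23.3700 * 0.95408740 * 0.44643428 = 4.1372

Answer: Price = 4.1372


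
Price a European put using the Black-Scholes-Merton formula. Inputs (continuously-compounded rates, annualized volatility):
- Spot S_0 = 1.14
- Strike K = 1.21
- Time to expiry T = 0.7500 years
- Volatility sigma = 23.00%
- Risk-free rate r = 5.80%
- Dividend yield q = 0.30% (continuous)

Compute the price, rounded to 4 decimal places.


Answer: Price = 0.1020

Derivation:
d1 = (ln(S/K) + (r - q + 0.5*sigma^2) * T) / (sigma * sqrt(T)) = 0.00750758
d2 = d1 - sigma * sqrt(T) = -0.19167827
exp(-rT) = 0.95743255; exp(-qT) = 0.99775253
P = K * exp(-rT) * N(-d2) - S_0 * exp(-qT) * N(-d1)
N(-d1) = 0.49700494; N(-d2) = 0.57600288
P = 1.2100 * 0.95743255 * 0.57600288 - 1.1400 * 0.99775253 * 0.49700494 = 0.1020


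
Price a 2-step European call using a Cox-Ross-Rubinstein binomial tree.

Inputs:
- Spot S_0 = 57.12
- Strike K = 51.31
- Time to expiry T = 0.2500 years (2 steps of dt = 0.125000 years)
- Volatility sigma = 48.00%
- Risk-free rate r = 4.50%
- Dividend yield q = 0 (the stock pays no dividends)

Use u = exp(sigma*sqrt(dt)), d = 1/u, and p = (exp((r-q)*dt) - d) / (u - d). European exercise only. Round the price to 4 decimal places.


Answer: Price = V(0,0) = 9.2897

Derivation:
dt = T/N = 0.125000
u = exp(sigma*sqrt(dt)) = 1.184956; d = 1/u = 0.843913
p = (exp((r-q)*dt) - d) / (u - d) = 0.474215
Discount per step: exp(-r*dt) = 0.994391
Stock lattice S(k, i) with i counting down-moves:
  k=0: S(0,0) = 57.1200
  k=1: S(1,0) = 67.6847; S(1,1) = 48.2043
  k=2: S(2,0) = 80.2034; S(2,1) = 57.1200; S(2,2) = 40.6803
Terminal payoffs V(N, i) = max(S_T - K, 0):
  V(2,0) = 28.893373; V(2,1) = 5.810000; V(2,2) = 0.000000
Backward induction: V(k, i) = exp(-r*dt) * [p * V(k+1, i) + (1-p) * V(k+1, i+1)].
  V(1,0) = exp(-r*dt) * [p*28.893373 + (1-p)*5.810000] = 16.662494
  V(1,1) = exp(-r*dt) * [p*5.810000 + (1-p)*0.000000] = 2.739735
  V(0,0) = exp(-r*dt) * [p*16.662494 + (1-p)*2.739735] = 9.289716


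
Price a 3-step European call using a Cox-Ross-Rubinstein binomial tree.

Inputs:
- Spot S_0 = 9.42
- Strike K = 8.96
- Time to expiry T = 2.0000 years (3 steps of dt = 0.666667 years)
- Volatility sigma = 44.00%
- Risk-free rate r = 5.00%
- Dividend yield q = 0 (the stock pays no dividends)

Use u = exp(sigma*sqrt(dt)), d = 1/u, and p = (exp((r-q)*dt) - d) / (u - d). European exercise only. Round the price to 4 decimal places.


dt = T/N = 0.666667
u = exp(sigma*sqrt(dt)) = 1.432267; d = 1/u = 0.698194
p = (exp((r-q)*dt) - d) / (u - d) = 0.457313
Discount per step: exp(-r*dt) = 0.967216
Stock lattice S(k, i) with i counting down-moves:
  k=0: S(0,0) = 9.4200
  k=1: S(1,0) = 13.4920; S(1,1) = 6.5770
  k=2: S(2,0) = 19.3241; S(2,1) = 9.4200; S(2,2) = 4.5920
  k=3: S(3,0) = 27.6772; S(3,1) = 13.4920; S(3,2) = 6.5770; S(3,3) = 3.2061
Terminal payoffs V(N, i) = max(S_T - K, 0):
  V(3,0) = 18.717244; V(3,1) = 4.531955; V(3,2) = 0.000000; V(3,3) = 0.000000
Backward induction: V(k, i) = exp(-r*dt) * [p * V(k+1, i) + (1-p) * V(k+1, i+1)].
  V(2,0) = exp(-r*dt) * [p*18.717244 + (1-p)*4.531955] = 10.657826
  V(2,1) = exp(-r*dt) * [p*4.531955 + (1-p)*0.000000] = 2.004577
  V(2,2) = exp(-r*dt) * [p*0.000000 + (1-p)*0.000000] = 0.000000
  V(1,0) = exp(-r*dt) * [p*10.657826 + (1-p)*2.004577] = 5.766369
  V(1,1) = exp(-r*dt) * [p*2.004577 + (1-p)*0.000000] = 0.886666
  V(0,0) = exp(-r*dt) * [p*5.766369 + (1-p)*0.886666] = 3.015991

Answer: Price = V(0,0) = 3.0160


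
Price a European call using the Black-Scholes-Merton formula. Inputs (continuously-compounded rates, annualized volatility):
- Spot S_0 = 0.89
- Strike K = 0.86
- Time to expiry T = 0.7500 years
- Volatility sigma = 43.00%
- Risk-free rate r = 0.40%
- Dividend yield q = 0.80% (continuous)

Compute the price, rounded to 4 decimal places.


d1 = (ln(S/K) + (r - q + 0.5*sigma^2) * T) / (sigma * sqrt(T)) = 0.27021758
d2 = d1 - sigma * sqrt(T) = -0.10217335
exp(-rT) = 0.99700450; exp(-qT) = 0.99401796
C = S_0 * exp(-qT) * N(d1) - K * exp(-rT) * N(d2)
N(d1) = 0.60650356; N(d2) = 0.45930954
C = 0.8900 * 0.99401796 * 0.60650356 - 0.8600 * 0.99700450 * 0.45930954 = 0.1427

Answer: Price = 0.1427


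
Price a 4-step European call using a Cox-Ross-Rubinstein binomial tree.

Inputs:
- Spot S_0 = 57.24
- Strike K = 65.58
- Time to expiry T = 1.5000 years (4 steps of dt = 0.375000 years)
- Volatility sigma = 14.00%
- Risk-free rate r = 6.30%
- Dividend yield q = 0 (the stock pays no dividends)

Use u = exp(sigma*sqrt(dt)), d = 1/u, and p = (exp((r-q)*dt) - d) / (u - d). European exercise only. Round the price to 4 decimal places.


Answer: Price = V(0,0) = 2.7747

Derivation:
dt = T/N = 0.375000
u = exp(sigma*sqrt(dt)) = 1.089514; d = 1/u = 0.917840
p = (exp((r-q)*dt) - d) / (u - d) = 0.617834
Discount per step: exp(-r*dt) = 0.976652
Stock lattice S(k, i) with i counting down-moves:
  k=0: S(0,0) = 57.2400
  k=1: S(1,0) = 62.3638; S(1,1) = 52.5372
  k=2: S(2,0) = 67.9463; S(2,1) = 57.2400; S(2,2) = 48.2207
  k=3: S(3,0) = 74.0284; S(3,1) = 62.3638; S(3,2) = 52.5372; S(3,3) = 44.2589
  k=4: S(4,0) = 80.6551; S(4,1) = 67.9463; S(4,2) = 57.2400; S(4,3) = 48.2207; S(4,4) = 40.6226
Terminal payoffs V(N, i) = max(S_T - K, 0):
  V(4,0) = 15.075058; V(4,1) = 2.366269; V(4,2) = 0.000000; V(4,3) = 0.000000; V(4,4) = 0.000000
Backward induction: V(k, i) = exp(-r*dt) * [p * V(k+1, i) + (1-p) * V(k+1, i+1)].
  V(3,0) = exp(-r*dt) * [p*15.075058 + (1-p)*2.366269] = 9.979612
  V(3,1) = exp(-r*dt) * [p*2.366269 + (1-p)*0.000000] = 1.427827
  V(3,2) = exp(-r*dt) * [p*0.000000 + (1-p)*0.000000] = 0.000000
  V(3,3) = exp(-r*dt) * [p*0.000000 + (1-p)*0.000000] = 0.000000
  V(2,0) = exp(-r*dt) * [p*9.979612 + (1-p)*1.427827] = 6.554709
  V(2,1) = exp(-r*dt) * [p*1.427827 + (1-p)*0.000000] = 0.861563
  V(2,2) = exp(-r*dt) * [p*0.000000 + (1-p)*0.000000] = 0.000000
  V(1,0) = exp(-r*dt) * [p*6.554709 + (1-p)*0.861563] = 4.276740
  V(1,1) = exp(-r*dt) * [p*0.861563 + (1-p)*0.000000] = 0.519874
  V(0,0) = exp(-r*dt) * [p*4.276740 + (1-p)*0.519874] = 2.774660


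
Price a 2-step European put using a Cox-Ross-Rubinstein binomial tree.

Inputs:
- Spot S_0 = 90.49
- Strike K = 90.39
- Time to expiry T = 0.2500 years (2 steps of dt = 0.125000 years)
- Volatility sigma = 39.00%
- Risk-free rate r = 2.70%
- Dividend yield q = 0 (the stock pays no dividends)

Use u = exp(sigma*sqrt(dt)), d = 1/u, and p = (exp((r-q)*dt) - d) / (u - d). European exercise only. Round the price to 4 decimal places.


Answer: Price = V(0,0) = 5.8801

Derivation:
dt = T/N = 0.125000
u = exp(sigma*sqrt(dt)) = 1.147844; d = 1/u = 0.871198
p = (exp((r-q)*dt) - d) / (u - d) = 0.477803
Discount per step: exp(-r*dt) = 0.996631
Stock lattice S(k, i) with i counting down-moves:
  k=0: S(0,0) = 90.4900
  k=1: S(1,0) = 103.8684; S(1,1) = 78.8347
  k=2: S(2,0) = 119.2248; S(2,1) = 90.4900; S(2,2) = 68.6807
Terminal payoffs V(N, i) = max(K - S_T, 0):
  V(2,0) = 0.000000; V(2,1) = 0.000000; V(2,2) = 21.709336
Backward induction: V(k, i) = exp(-r*dt) * [p * V(k+1, i) + (1-p) * V(k+1, i+1)].
  V(1,0) = exp(-r*dt) * [p*0.000000 + (1-p)*0.000000] = 0.000000
  V(1,1) = exp(-r*dt) * [p*0.000000 + (1-p)*21.709336] = 11.298346
  V(0,0) = exp(-r*dt) * [p*0.000000 + (1-p)*11.298346] = 5.880080


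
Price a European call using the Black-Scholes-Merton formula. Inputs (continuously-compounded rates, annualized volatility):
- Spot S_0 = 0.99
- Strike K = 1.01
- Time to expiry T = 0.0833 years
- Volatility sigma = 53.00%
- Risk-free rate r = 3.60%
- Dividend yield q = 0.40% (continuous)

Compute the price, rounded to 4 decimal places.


d1 = (ln(S/K) + (r - q + 0.5*sigma^2) * T) / (sigma * sqrt(T)) = -0.03684176
d2 = d1 - sigma * sqrt(T) = -0.18980898
exp(-rT) = 0.99700569; exp(-qT) = 0.99966686
C = S_0 * exp(-qT) * N(d1) - K * exp(-rT) * N(d2)
N(d1) = 0.48530559; N(d2) = 0.42472941
C = 0.9900 * 0.99966686 * 0.48530559 - 1.0100 * 0.99700569 * 0.42472941 = 0.0526

Answer: Price = 0.0526


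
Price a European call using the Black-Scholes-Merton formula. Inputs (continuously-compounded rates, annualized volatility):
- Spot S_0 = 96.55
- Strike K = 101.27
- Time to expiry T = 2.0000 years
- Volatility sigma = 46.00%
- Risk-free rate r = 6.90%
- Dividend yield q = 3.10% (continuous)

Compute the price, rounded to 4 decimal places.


Answer: Price = 24.1052

Derivation:
d1 = (ln(S/K) + (r - q + 0.5*sigma^2) * T) / (sigma * sqrt(T)) = 0.36872666
d2 = d1 - sigma * sqrt(T) = -0.28181158
exp(-rT) = 0.87109869; exp(-qT) = 0.93988289
C = S_0 * exp(-qT) * N(d1) - K * exp(-rT) * N(d2)
N(d1) = 0.64383426; N(d2) = 0.38904400
C = 96.5500 * 0.93988289 * 0.64383426 - 101.2700 * 0.87109869 * 0.38904400 = 24.1052


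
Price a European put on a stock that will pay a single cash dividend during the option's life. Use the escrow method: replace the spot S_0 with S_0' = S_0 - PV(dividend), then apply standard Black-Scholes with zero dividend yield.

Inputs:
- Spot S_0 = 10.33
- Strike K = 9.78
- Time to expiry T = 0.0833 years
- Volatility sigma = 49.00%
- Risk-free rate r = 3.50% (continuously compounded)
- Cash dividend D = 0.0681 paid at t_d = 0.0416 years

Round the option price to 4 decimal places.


PV(D) = D * exp(-r * t_d) = 0.0681 * 0.99854506 = 0.06800092
S_0' = S_0 - PV(D) = 10.3300 - 0.06800092 = 10.26199908
d1 = (ln(S_0'/K) + (r + sigma^2/2)*T) / (sigma*sqrt(T)) = 0.43150018
d2 = d1 - sigma*sqrt(T) = 0.29007766
exp(-rT) = 0.99708875
N(-d1) = 0.33305236; N(-d2) = 0.38587841
P = K * exp(-rT) * N(-d2) - S_0' * N(-d1) = 9.7800 * 0.99708875 * 0.38587841 - 10.26199908 * 0.33305236 = 0.3451

Answer: Price = 0.3451


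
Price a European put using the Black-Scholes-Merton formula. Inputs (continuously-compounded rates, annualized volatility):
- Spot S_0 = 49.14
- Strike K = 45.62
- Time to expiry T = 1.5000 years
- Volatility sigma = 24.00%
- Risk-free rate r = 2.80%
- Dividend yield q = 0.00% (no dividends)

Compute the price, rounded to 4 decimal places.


d1 = (ln(S/K) + (r - q + 0.5*sigma^2) * T) / (sigma * sqrt(T)) = 0.54272239
d2 = d1 - sigma * sqrt(T) = 0.24878362
exp(-rT) = 0.95886978; exp(-qT) = 1.00000000
P = K * exp(-rT) * N(-d2) - S_0 * exp(-qT) * N(-d1)
N(-d1) = 0.29366048; N(-d2) = 0.40176408
P = 45.6200 * 0.95886978 * 0.40176408 - 49.1400 * 1.00000000 * 0.29366048 = 3.1441

Answer: Price = 3.1441


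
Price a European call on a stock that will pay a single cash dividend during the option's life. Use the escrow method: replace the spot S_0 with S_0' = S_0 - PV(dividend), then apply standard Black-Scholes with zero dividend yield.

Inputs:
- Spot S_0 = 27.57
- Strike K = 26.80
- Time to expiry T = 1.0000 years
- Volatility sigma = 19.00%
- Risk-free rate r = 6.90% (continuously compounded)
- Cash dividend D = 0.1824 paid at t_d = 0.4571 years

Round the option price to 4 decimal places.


PV(D) = D * exp(-r * t_d) = 0.1824 * 0.96895229 = 0.17673690
S_0' = S_0 - PV(D) = 27.5700 - 0.17673690 = 27.39326310
d1 = (ln(S_0'/K) + (r + sigma^2/2)*T) / (sigma*sqrt(T)) = 0.57339591
d2 = d1 - sigma*sqrt(T) = 0.38339591
exp(-rT) = 0.93332668
N(d1) = 0.71681167; N(d2) = 0.64928688
C = S_0' * N(d1) - K * exp(-rT) * N(d2) = 27.39326310 * 0.71681167 - 26.8000 * 0.93332668 * 0.64928688 = 3.3951

Answer: Price = 3.3951


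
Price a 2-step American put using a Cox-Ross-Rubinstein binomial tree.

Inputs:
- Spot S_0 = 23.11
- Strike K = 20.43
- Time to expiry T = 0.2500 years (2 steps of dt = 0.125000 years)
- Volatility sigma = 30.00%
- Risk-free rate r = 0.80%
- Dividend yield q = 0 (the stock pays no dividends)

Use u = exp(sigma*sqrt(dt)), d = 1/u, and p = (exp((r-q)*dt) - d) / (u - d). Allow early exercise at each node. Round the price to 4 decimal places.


dt = T/N = 0.125000
u = exp(sigma*sqrt(dt)) = 1.111895; d = 1/u = 0.899365
p = (exp((r-q)*dt) - d) / (u - d) = 0.478216
Discount per step: exp(-r*dt) = 0.999000
Stock lattice S(k, i) with i counting down-moves:
  k=0: S(0,0) = 23.1100
  k=1: S(1,0) = 25.6959; S(1,1) = 20.7843
  k=2: S(2,0) = 28.5711; S(2,1) = 23.1100; S(2,2) = 18.6927
Terminal payoffs V(N, i) = max(K - S_T, 0):
  V(2,0) = 0.000000; V(2,1) = 0.000000; V(2,2) = 1.737294
Backward induction: V(k, i) = exp(-r*dt) * [p * V(k+1, i) + (1-p) * V(k+1, i+1)]; then take max(V_cont, immediate exercise) for American.
  V(1,0) = exp(-r*dt) * [p*0.000000 + (1-p)*0.000000] = 0.000000; exercise = 0.000000; V(1,0) = max -> 0.000000
  V(1,1) = exp(-r*dt) * [p*0.000000 + (1-p)*1.737294] = 0.905586; exercise = 0.000000; V(1,1) = max -> 0.905586
  V(0,0) = exp(-r*dt) * [p*0.000000 + (1-p)*0.905586] = 0.472048; exercise = 0.000000; V(0,0) = max -> 0.472048

Answer: Price = V(0,0) = 0.4720


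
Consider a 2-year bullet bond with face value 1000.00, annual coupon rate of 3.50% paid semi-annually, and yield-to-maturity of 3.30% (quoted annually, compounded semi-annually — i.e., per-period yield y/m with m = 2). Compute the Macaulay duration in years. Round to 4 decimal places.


Coupon per period c = face * coupon_rate / m = 17.500000
Periods per year m = 2; per-period yield y/m = 0.016500
Number of cashflows N = 4
Cashflows (t years, CF_t, discount factor 1/(1+y/m)^(m*t), PV):
  t = 0.5000: CF_t = 17.500000, DF = 0.983768, PV = 17.215937
  t = 1.0000: CF_t = 17.500000, DF = 0.967799, PV = 16.936485
  t = 1.5000: CF_t = 17.500000, DF = 0.952090, PV = 16.661569
  t = 2.0000: CF_t = 1017.500000, DF = 0.936635, PV = 953.026301
Price P = sum_t PV_t = 1003.840292
Macaulay numerator sum_t t * PV_t:
  t * PV_t at t = 0.5000: 8.607969
  t * PV_t at t = 1.0000: 16.936485
  t * PV_t at t = 1.5000: 24.992354
  t * PV_t at t = 2.0000: 1906.052601
Macaulay duration D = (sum_t t * PV_t) / P = 1956.589408 / 1003.840292 = 1.949104

Answer: Macaulay duration = 1.9491 years


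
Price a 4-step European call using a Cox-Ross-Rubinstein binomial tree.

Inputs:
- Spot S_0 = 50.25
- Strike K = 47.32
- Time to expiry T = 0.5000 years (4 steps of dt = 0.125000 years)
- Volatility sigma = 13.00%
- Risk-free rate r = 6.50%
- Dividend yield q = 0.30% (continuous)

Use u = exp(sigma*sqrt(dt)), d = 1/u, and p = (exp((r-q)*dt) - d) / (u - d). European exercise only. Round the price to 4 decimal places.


dt = T/N = 0.125000
u = exp(sigma*sqrt(dt)) = 1.047035; d = 1/u = 0.955078
p = (exp((r-q)*dt) - d) / (u - d) = 0.573118
Discount per step: exp(-r*dt) = 0.991908
Stock lattice S(k, i) with i counting down-moves:
  k=0: S(0,0) = 50.2500
  k=1: S(1,0) = 52.6135; S(1,1) = 47.9927
  k=2: S(2,0) = 55.0881; S(2,1) = 50.2500; S(2,2) = 45.8368
  k=3: S(3,0) = 57.6792; S(3,1) = 52.6135; S(3,2) = 47.9927; S(3,3) = 43.7777
  k=4: S(4,0) = 60.3921; S(4,1) = 55.0881; S(4,2) = 50.2500; S(4,3) = 45.8368; S(4,4) = 41.8111
Terminal payoffs V(N, i) = max(S_T - K, 0):
  V(4,0) = 13.072101; V(4,1) = 7.768139; V(4,2) = 2.930000; V(4,3) = 0.000000; V(4,4) = 0.000000
Backward induction: V(k, i) = exp(-r*dt) * [p * V(k+1, i) + (1-p) * V(k+1, i+1)].
  V(3,0) = exp(-r*dt) * [p*13.072101 + (1-p)*7.768139] = 10.720477
  V(3,1) = exp(-r*dt) * [p*7.768139 + (1-p)*2.930000] = 5.656678
  V(3,2) = exp(-r*dt) * [p*2.930000 + (1-p)*0.000000] = 1.665648
  V(3,3) = exp(-r*dt) * [p*0.000000 + (1-p)*0.000000] = 0.000000
  V(2,0) = exp(-r*dt) * [p*10.720477 + (1-p)*5.656678] = 8.489574
  V(2,1) = exp(-r*dt) * [p*5.656678 + (1-p)*1.665648] = 3.920992
  V(2,2) = exp(-r*dt) * [p*1.665648 + (1-p)*0.000000] = 0.946888
  V(1,0) = exp(-r*dt) * [p*8.489574 + (1-p)*3.920992] = 6.486413
  V(1,1) = exp(-r*dt) * [p*3.920992 + (1-p)*0.946888] = 2.629946
  V(0,0) = exp(-r*dt) * [p*6.486413 + (1-p)*2.629946] = 4.800990

Answer: Price = V(0,0) = 4.8010


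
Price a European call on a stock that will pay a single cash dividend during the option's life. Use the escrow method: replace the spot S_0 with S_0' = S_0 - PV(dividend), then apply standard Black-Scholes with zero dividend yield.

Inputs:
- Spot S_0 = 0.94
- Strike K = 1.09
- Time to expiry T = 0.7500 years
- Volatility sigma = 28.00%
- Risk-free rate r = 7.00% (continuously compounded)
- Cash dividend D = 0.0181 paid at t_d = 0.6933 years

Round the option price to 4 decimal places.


PV(D) = D * exp(-r * t_d) = 0.0181 * 0.95262781 = 0.01724256
S_0' = S_0 - PV(D) = 0.9400 - 0.01724256 = 0.92275744
d1 = (ln(S_0'/K) + (r + sigma^2/2)*T) / (sigma*sqrt(T)) = -0.34915907
d2 = d1 - sigma*sqrt(T) = -0.59164618
exp(-rT) = 0.94885432
N(d1) = 0.36348495; N(d2) = 0.27704377
C = S_0' * N(d1) - K * exp(-rT) * N(d2) = 0.92275744 * 0.36348495 - 1.0900 * 0.94885432 * 0.27704377 = 0.0489

Answer: Price = 0.0489


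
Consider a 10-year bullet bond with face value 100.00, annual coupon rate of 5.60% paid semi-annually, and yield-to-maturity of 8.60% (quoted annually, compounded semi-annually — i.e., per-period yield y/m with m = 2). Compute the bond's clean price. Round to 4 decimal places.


Coupon per period c = face * coupon_rate / m = 2.800000
Periods per year m = 2; per-period yield y/m = 0.043000
Number of cashflows N = 20
Cashflows (t years, CF_t, discount factor 1/(1+y/m)^(m*t), PV):
  t = 0.5000: CF_t = 2.800000, DF = 0.958773, PV = 2.684564
  t = 1.0000: CF_t = 2.800000, DF = 0.919245, PV = 2.573887
  t = 1.5000: CF_t = 2.800000, DF = 0.881347, PV = 2.467772
  t = 2.0000: CF_t = 2.800000, DF = 0.845012, PV = 2.366033
  t = 2.5000: CF_t = 2.800000, DF = 0.810174, PV = 2.268488
  t = 3.0000: CF_t = 2.800000, DF = 0.776773, PV = 2.174965
  t = 3.5000: CF_t = 2.800000, DF = 0.744749, PV = 2.085297
  t = 4.0000: CF_t = 2.800000, DF = 0.714045, PV = 1.999326
  t = 4.5000: CF_t = 2.800000, DF = 0.684607, PV = 1.916899
  t = 5.0000: CF_t = 2.800000, DF = 0.656382, PV = 1.837871
  t = 5.5000: CF_t = 2.800000, DF = 0.629322, PV = 1.762100
  t = 6.0000: CF_t = 2.800000, DF = 0.603376, PV = 1.689454
  t = 6.5000: CF_t = 2.800000, DF = 0.578501, PV = 1.619802
  t = 7.0000: CF_t = 2.800000, DF = 0.554651, PV = 1.553022
  t = 7.5000: CF_t = 2.800000, DF = 0.531784, PV = 1.488996
  t = 8.0000: CF_t = 2.800000, DF = 0.509860, PV = 1.427608
  t = 8.5000: CF_t = 2.800000, DF = 0.488840, PV = 1.368752
  t = 9.0000: CF_t = 2.800000, DF = 0.468687, PV = 1.312322
  t = 9.5000: CF_t = 2.800000, DF = 0.449364, PV = 1.258219
  t = 10.0000: CF_t = 102.800000, DF = 0.430838, PV = 44.290129
Price P = sum_t PV_t = 80.145506

Answer: Price = 80.1455


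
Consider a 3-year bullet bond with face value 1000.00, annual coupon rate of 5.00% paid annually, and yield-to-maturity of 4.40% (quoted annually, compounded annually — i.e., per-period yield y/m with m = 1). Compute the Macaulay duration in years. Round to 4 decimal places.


Coupon per period c = face * coupon_rate / m = 50.000000
Periods per year m = 1; per-period yield y/m = 0.044000
Number of cashflows N = 3
Cashflows (t years, CF_t, discount factor 1/(1+y/m)^(m*t), PV):
  t = 1.0000: CF_t = 50.000000, DF = 0.957854, PV = 47.892720
  t = 2.0000: CF_t = 50.000000, DF = 0.917485, PV = 45.874253
  t = 3.0000: CF_t = 1050.000000, DF = 0.878817, PV = 922.757966
Price P = sum_t PV_t = 1016.524939
Macaulay numerator sum_t t * PV_t:
  t * PV_t at t = 1.0000: 47.892720
  t * PV_t at t = 2.0000: 91.748506
  t * PV_t at t = 3.0000: 2768.273898
Macaulay duration D = (sum_t t * PV_t) / P = 2907.915125 / 1016.524939 = 2.860643

Answer: Macaulay duration = 2.8606 years


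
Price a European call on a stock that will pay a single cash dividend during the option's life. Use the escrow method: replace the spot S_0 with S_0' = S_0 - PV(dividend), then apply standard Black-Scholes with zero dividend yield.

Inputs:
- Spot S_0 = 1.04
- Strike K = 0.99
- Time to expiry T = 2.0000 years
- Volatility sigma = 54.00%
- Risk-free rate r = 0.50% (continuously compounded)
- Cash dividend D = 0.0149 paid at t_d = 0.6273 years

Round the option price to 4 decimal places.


Answer: Price = 0.3212

Derivation:
PV(D) = D * exp(-r * t_d) = 0.0149 * 0.99686841 = 0.01485334
S_0' = S_0 - PV(D) = 1.0400 - 0.01485334 = 1.02514666
d1 = (ln(S_0'/K) + (r + sigma^2/2)*T) / (sigma*sqrt(T)) = 0.44061398
d2 = d1 - sigma*sqrt(T) = -0.32306135
exp(-rT) = 0.99004983
N(d1) = 0.67025376; N(d2) = 0.37332439
C = S_0' * N(d1) - K * exp(-rT) * N(d2) = 1.02514666 * 0.67025376 - 0.9900 * 0.99004983 * 0.37332439 = 0.3212


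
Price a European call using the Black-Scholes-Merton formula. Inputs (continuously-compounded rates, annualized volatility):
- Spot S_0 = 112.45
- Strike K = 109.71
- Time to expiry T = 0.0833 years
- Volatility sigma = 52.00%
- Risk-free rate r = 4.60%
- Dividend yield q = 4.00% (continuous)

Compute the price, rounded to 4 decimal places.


Answer: Price = 8.1063

Derivation:
d1 = (ln(S/K) + (r - q + 0.5*sigma^2) * T) / (sigma * sqrt(T)) = 0.24273630
d2 = d1 - sigma * sqrt(T) = 0.09265526
exp(-rT) = 0.99617553; exp(-qT) = 0.99667354
C = S_0 * exp(-qT) * N(d1) - K * exp(-rT) * N(d2)
N(d1) = 0.59589516; N(d2) = 0.53691128
C = 112.4500 * 0.99667354 * 0.59589516 - 109.7100 * 0.99617553 * 0.53691128 = 8.1063


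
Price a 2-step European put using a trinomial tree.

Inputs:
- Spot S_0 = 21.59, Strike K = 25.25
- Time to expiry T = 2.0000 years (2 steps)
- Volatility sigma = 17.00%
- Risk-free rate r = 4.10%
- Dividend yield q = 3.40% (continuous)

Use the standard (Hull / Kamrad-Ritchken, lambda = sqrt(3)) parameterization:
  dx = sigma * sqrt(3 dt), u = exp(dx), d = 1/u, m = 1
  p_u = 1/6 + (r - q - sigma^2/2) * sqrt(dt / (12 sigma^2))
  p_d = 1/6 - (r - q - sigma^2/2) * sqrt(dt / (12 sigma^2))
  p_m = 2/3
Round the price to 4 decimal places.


dt = T/N = 1.000000; dx = sigma*sqrt(3*dt) = 0.294449
u = exp(dx) = 1.342386; d = 1/u = 0.744942
p_u = 0.154016, p_m = 0.666667, p_d = 0.179317
Discount per step: exp(-r*dt) = 0.959829
Stock lattice S(k, j) with j the centered position index:
  k=0: S(0,+0) = 21.5900
  k=1: S(1,-1) = 16.0833; S(1,+0) = 21.5900; S(1,+1) = 28.9821
  k=2: S(2,-2) = 11.9811; S(2,-1) = 16.0833; S(2,+0) = 21.5900; S(2,+1) = 28.9821; S(2,+2) = 38.9052
Terminal payoffs V(N, j) = max(K - S_T, 0):
  V(2,-2) = 13.268869; V(2,-1) = 9.166698; V(2,+0) = 3.660000; V(2,+1) = 0.000000; V(2,+2) = 0.000000
Backward induction: V(k, j) = exp(-r*dt) * [p_u * V(k+1, j+1) + p_m * V(k+1, j) + p_d * V(k+1, j-1)]
  V(1,-1) = exp(-r*dt) * [p_u*3.660000 + p_m*9.166698 + p_d*13.268869] = 8.690456
  V(1,+0) = exp(-r*dt) * [p_u*0.000000 + p_m*3.660000 + p_d*9.166698] = 3.919701
  V(1,+1) = exp(-r*dt) * [p_u*0.000000 + p_m*0.000000 + p_d*3.660000] = 0.629938
  V(0,+0) = exp(-r*dt) * [p_u*0.629938 + p_m*3.919701 + p_d*8.690456] = 4.097035

Answer: Price = V(0,0) = 4.0970


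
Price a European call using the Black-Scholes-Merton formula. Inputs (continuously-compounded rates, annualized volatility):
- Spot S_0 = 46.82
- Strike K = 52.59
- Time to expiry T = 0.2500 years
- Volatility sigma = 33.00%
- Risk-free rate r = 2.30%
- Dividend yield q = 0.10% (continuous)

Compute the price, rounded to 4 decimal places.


Answer: Price = 1.2224

Derivation:
d1 = (ln(S/K) + (r - q + 0.5*sigma^2) * T) / (sigma * sqrt(T)) = -0.58850319
d2 = d1 - sigma * sqrt(T) = -0.75350319
exp(-rT) = 0.99426650; exp(-qT) = 0.99975003
C = S_0 * exp(-qT) * N(d1) - K * exp(-rT) * N(d2)
N(d1) = 0.27809730; N(d2) = 0.22557380
C = 46.8200 * 0.99975003 * 0.27809730 - 52.5900 * 0.99426650 * 0.22557380 = 1.2224


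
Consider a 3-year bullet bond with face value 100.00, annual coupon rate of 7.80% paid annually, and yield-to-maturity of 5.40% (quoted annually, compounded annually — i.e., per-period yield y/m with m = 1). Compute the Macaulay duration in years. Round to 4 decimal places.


Coupon per period c = face * coupon_rate / m = 7.800000
Periods per year m = 1; per-period yield y/m = 0.054000
Number of cashflows N = 3
Cashflows (t years, CF_t, discount factor 1/(1+y/m)^(m*t), PV):
  t = 1.0000: CF_t = 7.800000, DF = 0.948767, PV = 7.400380
  t = 2.0000: CF_t = 7.800000, DF = 0.900158, PV = 7.021233
  t = 3.0000: CF_t = 107.800000, DF = 0.854040, PV = 92.065503
Price P = sum_t PV_t = 106.487115
Macaulay numerator sum_t t * PV_t:
  t * PV_t at t = 1.0000: 7.400380
  t * PV_t at t = 2.0000: 14.042466
  t * PV_t at t = 3.0000: 276.196508
Macaulay duration D = (sum_t t * PV_t) / P = 297.639353 / 106.487115 = 2.795074

Answer: Macaulay duration = 2.7951 years


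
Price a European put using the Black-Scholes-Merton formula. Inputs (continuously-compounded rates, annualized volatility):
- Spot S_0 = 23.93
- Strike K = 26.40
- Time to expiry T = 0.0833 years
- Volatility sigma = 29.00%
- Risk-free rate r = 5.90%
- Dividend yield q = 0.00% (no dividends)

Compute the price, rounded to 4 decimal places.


Answer: Price = 2.4803

Derivation:
d1 = (ln(S/K) + (r - q + 0.5*sigma^2) * T) / (sigma * sqrt(T)) = -1.07305459
d2 = d1 - sigma * sqrt(T) = -1.15675363
exp(-rT) = 0.99509736; exp(-qT) = 1.00000000
P = K * exp(-rT) * N(-d2) - S_0 * exp(-qT) * N(-d1)
N(-d1) = 0.85837669; N(-d2) = 0.87631348
P = 26.4000 * 0.99509736 * 0.87631348 - 23.9300 * 1.00000000 * 0.85837669 = 2.4803


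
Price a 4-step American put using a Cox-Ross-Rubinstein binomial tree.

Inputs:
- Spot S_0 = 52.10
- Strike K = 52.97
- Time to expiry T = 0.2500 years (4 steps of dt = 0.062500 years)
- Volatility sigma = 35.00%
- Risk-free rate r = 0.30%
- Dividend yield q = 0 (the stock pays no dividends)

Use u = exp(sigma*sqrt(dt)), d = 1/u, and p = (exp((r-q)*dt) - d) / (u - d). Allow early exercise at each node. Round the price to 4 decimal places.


dt = T/N = 0.062500
u = exp(sigma*sqrt(dt)) = 1.091442; d = 1/u = 0.916219
p = (exp((r-q)*dt) - d) / (u - d) = 0.479209
Discount per step: exp(-r*dt) = 0.999813
Stock lattice S(k, i) with i counting down-moves:
  k=0: S(0,0) = 52.1000
  k=1: S(1,0) = 56.8641; S(1,1) = 47.7350
  k=2: S(2,0) = 62.0639; S(2,1) = 52.1000; S(2,2) = 43.7357
  k=3: S(3,0) = 67.7392; S(3,1) = 56.8641; S(3,2) = 47.7350; S(3,3) = 40.0715
  k=4: S(4,0) = 73.9334; S(4,1) = 62.0639; S(4,2) = 52.1000; S(4,3) = 43.7357; S(4,4) = 36.7142
Terminal payoffs V(N, i) = max(K - S_T, 0):
  V(4,0) = 0.000000; V(4,1) = 0.000000; V(4,2) = 0.870000; V(4,3) = 9.234289; V(4,4) = 16.255751
Backward induction: V(k, i) = exp(-r*dt) * [p * V(k+1, i) + (1-p) * V(k+1, i+1)]; then take max(V_cont, immediate exercise) for American.
  V(3,0) = exp(-r*dt) * [p*0.000000 + (1-p)*0.000000] = 0.000000; exercise = 0.000000; V(3,0) = max -> 0.000000
  V(3,1) = exp(-r*dt) * [p*0.000000 + (1-p)*0.870000] = 0.453003; exercise = 0.000000; V(3,1) = max -> 0.453003
  V(3,2) = exp(-r*dt) * [p*0.870000 + (1-p)*9.234289] = 5.225066; exercise = 5.234997; V(3,2) = max -> 5.234997
  V(3,3) = exp(-r*dt) * [p*9.234289 + (1-p)*16.255751] = 12.888585; exercise = 12.898516; V(3,3) = max -> 12.898516
  V(2,0) = exp(-r*dt) * [p*0.000000 + (1-p)*0.453003] = 0.235876; exercise = 0.000000; V(2,0) = max -> 0.235876
  V(2,1) = exp(-r*dt) * [p*0.453003 + (1-p)*5.234997] = 2.942870; exercise = 0.870000; V(2,1) = max -> 2.942870
  V(2,2) = exp(-r*dt) * [p*5.234997 + (1-p)*12.898516] = 9.224358; exercise = 9.234289; V(2,2) = max -> 9.234289
  V(1,0) = exp(-r*dt) * [p*0.235876 + (1-p)*2.942870] = 1.645345; exercise = 0.000000; V(1,0) = max -> 1.645345
  V(1,1) = exp(-r*dt) * [p*2.942870 + (1-p)*9.234289] = 6.218218; exercise = 5.234997; V(1,1) = max -> 6.218218
  V(0,0) = exp(-r*dt) * [p*1.645345 + (1-p)*6.218218] = 4.026101; exercise = 0.870000; V(0,0) = max -> 4.026101

Answer: Price = V(0,0) = 4.0261


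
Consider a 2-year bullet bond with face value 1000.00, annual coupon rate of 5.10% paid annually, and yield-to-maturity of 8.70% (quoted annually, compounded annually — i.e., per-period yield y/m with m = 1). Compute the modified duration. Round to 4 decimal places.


Answer: Modified duration = 1.7938

Derivation:
Coupon per period c = face * coupon_rate / m = 51.000000
Periods per year m = 1; per-period yield y/m = 0.087000
Number of cashflows N = 2
Cashflows (t years, CF_t, discount factor 1/(1+y/m)^(m*t), PV):
  t = 1.0000: CF_t = 51.000000, DF = 0.919963, PV = 46.918123
  t = 2.0000: CF_t = 1051.000000, DF = 0.846332, PV = 889.495239
Price P = sum_t PV_t = 936.413362
First compute Macaulay numerator sum_t t * PV_t:
  t * PV_t at t = 1.0000: 46.918123
  t * PV_t at t = 2.0000: 1778.990478
Macaulay duration D = 1825.908601 / 936.413362 = 1.949896
Modified duration = D / (1 + y/m) = 1.949896 / (1 + 0.087000) = 1.793832


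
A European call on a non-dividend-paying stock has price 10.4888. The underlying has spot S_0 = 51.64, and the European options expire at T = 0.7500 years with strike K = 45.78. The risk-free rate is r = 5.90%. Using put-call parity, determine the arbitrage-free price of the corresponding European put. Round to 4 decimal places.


Answer: Put price = 2.6472

Derivation:
Put-call parity: C - P = S_0 * exp(-qT) - K * exp(-rT).
S_0 * exp(-qT) = 51.6400 * 1.00000000 = 51.64000000
K * exp(-rT) = 45.7800 * 0.95671475 = 43.79840120
P = C - S*exp(-qT) + K*exp(-rT)
P = 10.4888 - 51.64000000 + 43.79840120 = 2.6472


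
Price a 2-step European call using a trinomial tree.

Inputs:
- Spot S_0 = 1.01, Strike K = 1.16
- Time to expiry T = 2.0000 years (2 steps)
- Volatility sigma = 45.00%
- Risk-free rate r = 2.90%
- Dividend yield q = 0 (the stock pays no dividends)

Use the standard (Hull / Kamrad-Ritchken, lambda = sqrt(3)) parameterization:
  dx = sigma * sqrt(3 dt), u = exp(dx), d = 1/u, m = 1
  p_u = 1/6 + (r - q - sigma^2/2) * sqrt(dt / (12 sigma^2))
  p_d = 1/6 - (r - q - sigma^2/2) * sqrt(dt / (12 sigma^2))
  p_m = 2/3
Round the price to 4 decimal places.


Answer: Price = V(0,0) = 0.2075

Derivation:
dt = T/N = 1.000000; dx = sigma*sqrt(3*dt) = 0.779423
u = exp(dx) = 2.180214; d = 1/u = 0.458671
p_u = 0.120318, p_m = 0.666667, p_d = 0.213015
Discount per step: exp(-r*dt) = 0.971416
Stock lattice S(k, j) with j the centered position index:
  k=0: S(0,+0) = 1.0100
  k=1: S(1,-1) = 0.4633; S(1,+0) = 1.0100; S(1,+1) = 2.2020
  k=2: S(2,-2) = 0.2125; S(2,-1) = 0.4633; S(2,+0) = 1.0100; S(2,+1) = 2.2020; S(2,+2) = 4.8009
Terminal payoffs V(N, j) = max(S_T - K, 0):
  V(2,-2) = 0.000000; V(2,-1) = 0.000000; V(2,+0) = 0.000000; V(2,+1) = 1.042016; V(2,+2) = 3.640865
Backward induction: V(k, j) = exp(-r*dt) * [p_u * V(k+1, j+1) + p_m * V(k+1, j) + p_d * V(k+1, j-1)]
  V(1,-1) = exp(-r*dt) * [p_u*0.000000 + p_m*0.000000 + p_d*0.000000] = 0.000000
  V(1,+0) = exp(-r*dt) * [p_u*1.042016 + p_m*0.000000 + p_d*0.000000] = 0.121790
  V(1,+1) = exp(-r*dt) * [p_u*3.640865 + p_m*1.042016 + p_d*0.000000] = 1.100362
  V(0,+0) = exp(-r*dt) * [p_u*1.100362 + p_m*0.121790 + p_d*0.000000] = 0.207482
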